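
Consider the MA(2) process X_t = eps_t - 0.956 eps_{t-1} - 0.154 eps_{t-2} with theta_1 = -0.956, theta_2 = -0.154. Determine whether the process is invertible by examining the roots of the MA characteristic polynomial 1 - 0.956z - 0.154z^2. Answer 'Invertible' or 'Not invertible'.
\text{Not invertible}

The MA(q) characteristic polynomial is P(z) = 1 - 0.956z - 0.154z^2.
Invertibility requires all roots to lie outside the unit circle, i.e. |z| > 1 for every root.
Set 1 + (-0.956) z + (-0.154) z^2 = 0, i.e. a z^2 + b z + c = 0 with a = -0.154, b = -0.956, c = 1.
Discriminant D = b^2 - 4ac = (-0.956)^2 - 4*(-0.154)*1 = 0.913936 - (-0.616) = 1.529936.
D >= 0, so the roots are real: z = (-b +/- sqrt(D)) / (2a) = (0.956 +/- 1.236906) / (-0.308).
  z_1 = (0.956 + 1.236906) / (-0.308) = -7.1198,   |z_1| = 7.1198.
  z_2 = (0.956 - 1.236906) / (-0.308) = 0.912,   |z_2| = 0.912.
Moduli of all roots: 7.1198, 0.9120.
All moduli strictly greater than 1? No.
Verdict: Not invertible.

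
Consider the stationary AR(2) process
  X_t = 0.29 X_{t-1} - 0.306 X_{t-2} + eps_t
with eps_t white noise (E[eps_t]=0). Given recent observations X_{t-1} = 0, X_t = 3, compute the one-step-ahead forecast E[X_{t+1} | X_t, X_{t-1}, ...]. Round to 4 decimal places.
E[X_{t+1} \mid \mathcal F_t] = 0.8700

For an AR(p) model X_t = c + sum_i phi_i X_{t-i} + eps_t, the
one-step-ahead conditional mean is
  E[X_{t+1} | X_t, ...] = c + sum_i phi_i X_{t+1-i}.
Substitute known values:
  E[X_{t+1} | ...] = (0.29) * (3) + (-0.306) * (0)
                   = 0.8700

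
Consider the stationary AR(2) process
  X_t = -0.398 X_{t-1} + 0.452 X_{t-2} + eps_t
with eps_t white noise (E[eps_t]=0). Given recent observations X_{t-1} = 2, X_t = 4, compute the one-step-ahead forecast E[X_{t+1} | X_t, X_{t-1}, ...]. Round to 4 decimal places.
E[X_{t+1} \mid \mathcal F_t] = -0.6880

For an AR(p) model X_t = c + sum_i phi_i X_{t-i} + eps_t, the
one-step-ahead conditional mean is
  E[X_{t+1} | X_t, ...] = c + sum_i phi_i X_{t+1-i}.
Substitute known values:
  E[X_{t+1} | ...] = (-0.398) * (4) + (0.452) * (2)
                   = -0.6880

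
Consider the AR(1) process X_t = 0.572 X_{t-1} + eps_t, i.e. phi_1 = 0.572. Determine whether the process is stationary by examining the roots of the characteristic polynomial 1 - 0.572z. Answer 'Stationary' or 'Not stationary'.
\text{Stationary}

The AR(p) characteristic polynomial is P(z) = 1 - 0.572z.
Stationarity requires all roots to lie outside the unit circle, i.e. |z| > 1 for every root.
This is linear in z: 1 + (-0.572) z = 0  =>  z = -1/(-0.572) = 1.748252,  |z| = 1.748252.
Moduli of all roots: 1.7483.
All moduli strictly greater than 1? Yes.
Verdict: Stationary.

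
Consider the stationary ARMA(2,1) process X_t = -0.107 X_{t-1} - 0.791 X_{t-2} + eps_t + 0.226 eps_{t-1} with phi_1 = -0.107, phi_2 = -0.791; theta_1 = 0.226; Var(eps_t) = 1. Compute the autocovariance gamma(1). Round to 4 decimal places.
\gamma(1) = -0.0378

Multiply the model equation by X_{t-k} and take expectations. With theta_0 = psi_0 = 1 and psi_j the MA(infinity) weights, this gives
  gamma(k) - sum_i phi_i gamma(k-i) = c_k,
  c_k = sigma^2 * sum_{j=k..q} theta_j psi_{j-k}   (c_k = 0 for k > q),
using gamma(-m) = gamma(m).
psi-weights needed (psi_j = theta_j + sum_i phi_i psi_{j-i}):
  psi_1 = theta_1 + phi_1 = 0.226 + (-0.107) = 0.119
Right-hand sides:
  c_0 = sigma^2 (1 + theta_1 psi_1) = 1 * (1 + (0.226)(0.119)) = 1 * 1.026894 = 1.026894
  c_1 = sigma^2 theta_1 = 1 * (0.226) = 0.226
  c_2 = 0
Equations for k = 0, 1, 2 (AR order 2, c_2 = 0):
  (E0) gamma(0) = phi_1 gamma(1) + phi_2 gamma(2) + c_0
  (E1) gamma(1) = phi_1 gamma(0) + phi_2 gamma(1) + c_1
  (E2) gamma(2) = phi_1 gamma(1) + phi_2 gamma(0)
From (E1): gamma(1) = A gamma(0) + B with
  A = phi_1 / (1 - phi_2) = -0.107 / 1.791 = -0.059743,   B = c_1 / (1 - phi_2) = 0.226 / 1.791 = 0.126186.
Insert (E2) into (E0): gamma(0) (1 - phi_2^2) = phi_1 (1 + phi_2) gamma(1) + c_0.
  phi_1 (1 + phi_2) = (-0.107)(0.209) = -0.022363,   1 - phi_2^2 = 0.374319.
Replace gamma(1) by A gamma(0) + B and collect gamma(0):
  gamma(0) [0.374319 - (-0.022363)(-0.059743)] = (-0.022363)(0.126186) + 1.026894
  gamma(0) * 0.372983 = 1.024072
  gamma(0) = 1.024072 / 0.372983 = 2.745627.
  gamma(1) = A gamma(0) + B = (-0.059743)(2.745627) + (0.126186) = -0.037846.
Therefore gamma(1) = -0.0378 (to 4 decimal places).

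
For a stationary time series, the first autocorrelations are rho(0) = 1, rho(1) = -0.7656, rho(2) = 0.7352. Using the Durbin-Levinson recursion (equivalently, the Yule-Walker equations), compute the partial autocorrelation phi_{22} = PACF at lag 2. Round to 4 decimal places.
\phi_{22} = 0.3602

The PACF at lag k is phi_{kk}, the last component of the solution
to the Yule-Walker system G_k phi = r_k where
  (G_k)_{ij} = rho(|i - j|), (r_k)_i = rho(i), i,j = 1..k.
Equivalently, Durbin-Levinson gives phi_{kk} iteratively:
  phi_{11} = rho(1)
  phi_{kk} = [rho(k) - sum_{j=1..k-1} phi_{k-1,j} rho(k-j)]
            / [1 - sum_{j=1..k-1} phi_{k-1,j} rho(j)],
  phi_{k,j} = phi_{k-1,j} - phi_{kk} phi_{k-1,k-j},  j = 1..k-1.
Step k = 1:
  phi_11 = rho(1) = -0.7656.
Step k = 2:
  phi_22 = [rho(2) - phi_11 rho(1)] / [1 - phi_11 rho(1)] = [0.7352 - (-0.7656)(-0.7656)] / [1 - (-0.7656)(-0.7656)]
         = 0.14905664 / 0.41385664 = 0.3602.
Therefore phi_{22} = 0.3602.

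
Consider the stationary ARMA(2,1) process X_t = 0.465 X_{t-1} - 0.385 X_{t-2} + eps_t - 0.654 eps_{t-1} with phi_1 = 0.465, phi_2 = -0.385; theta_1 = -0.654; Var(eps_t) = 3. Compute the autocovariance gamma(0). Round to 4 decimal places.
\gamma(0) = 3.9241

Multiply the model equation by X_{t-k} and take expectations. With theta_0 = psi_0 = 1 and psi_j the MA(infinity) weights, this gives
  gamma(k) - sum_i phi_i gamma(k-i) = c_k,
  c_k = sigma^2 * sum_{j=k..q} theta_j psi_{j-k}   (c_k = 0 for k > q),
using gamma(-m) = gamma(m).
psi-weights needed (psi_j = theta_j + sum_i phi_i psi_{j-i}):
  psi_1 = theta_1 + phi_1 = -0.654 + (0.465) = -0.189
Right-hand sides:
  c_0 = sigma^2 (1 + theta_1 psi_1) = 3 * (1 + (-0.654)(-0.189)) = 3 * 1.123606 = 3.370818
  c_1 = sigma^2 theta_1 = 3 * (-0.654) = -1.962
  c_2 = 0
Equations for k = 0, 1, 2 (AR order 2, c_2 = 0):
  (E0) gamma(0) = phi_1 gamma(1) + phi_2 gamma(2) + c_0
  (E1) gamma(1) = phi_1 gamma(0) + phi_2 gamma(1) + c_1
  (E2) gamma(2) = phi_1 gamma(1) + phi_2 gamma(0)
From (E1): gamma(1) = A gamma(0) + B with
  A = phi_1 / (1 - phi_2) = 0.465 / 1.385 = 0.33574,   B = c_1 / (1 - phi_2) = -1.962 / 1.385 = -1.416606.
Insert (E2) into (E0): gamma(0) (1 - phi_2^2) = phi_1 (1 + phi_2) gamma(1) + c_0.
  phi_1 (1 + phi_2) = (0.465)(0.615) = 0.285975,   1 - phi_2^2 = 0.851775.
Replace gamma(1) by A gamma(0) + B and collect gamma(0):
  gamma(0) [0.851775 - (0.285975)(0.33574)] = (0.285975)(-1.416606) + 3.370818
  gamma(0) * 0.755762 = 2.965704
  gamma(0) = 2.965704 / 0.755762 = 3.924126.
Therefore gamma(0) = 3.9241 (to 4 decimal places).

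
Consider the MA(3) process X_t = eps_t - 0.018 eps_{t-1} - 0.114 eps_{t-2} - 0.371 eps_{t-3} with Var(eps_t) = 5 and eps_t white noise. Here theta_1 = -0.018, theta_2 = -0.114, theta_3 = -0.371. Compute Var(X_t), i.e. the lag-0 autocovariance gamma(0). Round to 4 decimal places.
\gamma(0) = 5.7548

For an MA(q) process X_t = eps_t + sum_i theta_i eps_{t-i} with
Var(eps_t) = sigma^2, the variance is
  gamma(0) = sigma^2 * (1 + sum_i theta_i^2).
  sum_i theta_i^2 = (-0.018)^2 + (-0.114)^2 + (-0.371)^2 = 0.000324 + 0.012996 + 0.137641 = 0.150961.
  gamma(0) = 5 * (1 + 0.150961) = 5 * 1.150961 = 5.754805, which rounds to 5.7548.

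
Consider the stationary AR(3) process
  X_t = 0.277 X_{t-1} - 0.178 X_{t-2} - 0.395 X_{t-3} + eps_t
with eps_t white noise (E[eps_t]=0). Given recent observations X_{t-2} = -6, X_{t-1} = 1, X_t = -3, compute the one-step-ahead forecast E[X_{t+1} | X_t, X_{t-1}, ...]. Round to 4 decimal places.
E[X_{t+1} \mid \mathcal F_t] = 1.3610

For an AR(p) model X_t = c + sum_i phi_i X_{t-i} + eps_t, the
one-step-ahead conditional mean is
  E[X_{t+1} | X_t, ...] = c + sum_i phi_i X_{t+1-i}.
Substitute known values:
  E[X_{t+1} | ...] = (0.277) * (-3) + (-0.178) * (1) + (-0.395) * (-6)
                   = 1.3610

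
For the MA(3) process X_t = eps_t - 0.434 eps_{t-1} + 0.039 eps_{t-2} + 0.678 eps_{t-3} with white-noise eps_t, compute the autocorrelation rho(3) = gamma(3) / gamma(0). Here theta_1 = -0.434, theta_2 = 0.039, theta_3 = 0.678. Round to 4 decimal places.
\rho(3) = 0.4110

For an MA(q) process with theta_0 = 1, the autocovariance is
  gamma(k) = sigma^2 * sum_{i=0..q-k} theta_i * theta_{i+k},
and rho(k) = gamma(k) / gamma(0). Sigma^2 cancels.
  numerator   = (1)*(0.678) = 0.678.
  denominator = (1)^2 + (-0.434)^2 + (0.039)^2 + (0.678)^2 = 1.649561.
  rho(3) = 0.678 / 1.649561 = 0.4110.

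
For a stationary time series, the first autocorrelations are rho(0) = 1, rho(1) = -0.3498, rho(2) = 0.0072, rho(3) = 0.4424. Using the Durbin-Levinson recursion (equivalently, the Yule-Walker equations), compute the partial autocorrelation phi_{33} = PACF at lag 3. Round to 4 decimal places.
\phi_{33} = 0.4630

The PACF at lag k is phi_{kk}, the last component of the solution
to the Yule-Walker system G_k phi = r_k where
  (G_k)_{ij} = rho(|i - j|), (r_k)_i = rho(i), i,j = 1..k.
Equivalently, Durbin-Levinson gives phi_{kk} iteratively:
  phi_{11} = rho(1)
  phi_{kk} = [rho(k) - sum_{j=1..k-1} phi_{k-1,j} rho(k-j)]
            / [1 - sum_{j=1..k-1} phi_{k-1,j} rho(j)],
  phi_{k,j} = phi_{k-1,j} - phi_{kk} phi_{k-1,k-j},  j = 1..k-1.
Step k = 1:
  phi_11 = rho(1) = -0.3498.
Step k = 2:
  phi_22 = [rho(2) - phi_11 rho(1)] / [1 - phi_11 rho(1)] = [0.0072 - (-0.3498)(-0.3498)] / [1 - (-0.3498)(-0.3498)]
         = -0.11516004 / 0.87763996 = -0.131216.
  Update: phi_21 = phi_11 - phi_22 phi_11 = -0.3498 - (-0.131216)(-0.3498) = -0.395699.
Step k = 3:
  phi_33 = [rho(3) - phi_21 rho(2) - phi_22 rho(1)] / [1 - phi_21 rho(1) - phi_22 rho(2)]
    numerator   = 0.4424 - (-0.395699)(0.0072) - (-0.131216)(-0.3498) = 0.39934982
    denominator = 1 - (-0.395699)(-0.3498) - (-0.131216)(0.0072) = 0.86252917
  phi_33 = 0.39934982 / 0.86252917 = 0.463.
Therefore phi_{33} = 0.4630.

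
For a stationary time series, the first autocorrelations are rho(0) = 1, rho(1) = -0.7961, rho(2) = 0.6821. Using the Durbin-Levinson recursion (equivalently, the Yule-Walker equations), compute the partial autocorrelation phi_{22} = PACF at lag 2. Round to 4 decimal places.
\phi_{22} = 0.1320

The PACF at lag k is phi_{kk}, the last component of the solution
to the Yule-Walker system G_k phi = r_k where
  (G_k)_{ij} = rho(|i - j|), (r_k)_i = rho(i), i,j = 1..k.
Equivalently, Durbin-Levinson gives phi_{kk} iteratively:
  phi_{11} = rho(1)
  phi_{kk} = [rho(k) - sum_{j=1..k-1} phi_{k-1,j} rho(k-j)]
            / [1 - sum_{j=1..k-1} phi_{k-1,j} rho(j)],
  phi_{k,j} = phi_{k-1,j} - phi_{kk} phi_{k-1,k-j},  j = 1..k-1.
Step k = 1:
  phi_11 = rho(1) = -0.7961.
Step k = 2:
  phi_22 = [rho(2) - phi_11 rho(1)] / [1 - phi_11 rho(1)] = [0.6821 - (-0.7961)(-0.7961)] / [1 - (-0.7961)(-0.7961)]
         = 0.04832479 / 0.36622479 = 0.132.
Therefore phi_{22} = 0.1320.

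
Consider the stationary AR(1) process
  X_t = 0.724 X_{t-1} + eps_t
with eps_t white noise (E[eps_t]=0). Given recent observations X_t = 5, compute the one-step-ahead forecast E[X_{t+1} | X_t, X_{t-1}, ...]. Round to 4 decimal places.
E[X_{t+1} \mid \mathcal F_t] = 3.6200

For an AR(p) model X_t = c + sum_i phi_i X_{t-i} + eps_t, the
one-step-ahead conditional mean is
  E[X_{t+1} | X_t, ...] = c + sum_i phi_i X_{t+1-i}.
Substitute known values:
  E[X_{t+1} | ...] = (0.724) * (5)
                   = 3.6200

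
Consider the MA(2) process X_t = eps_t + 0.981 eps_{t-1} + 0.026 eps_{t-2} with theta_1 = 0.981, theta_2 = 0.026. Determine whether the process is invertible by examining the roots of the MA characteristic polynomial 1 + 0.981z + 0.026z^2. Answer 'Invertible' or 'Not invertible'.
\text{Invertible}

The MA(q) characteristic polynomial is P(z) = 1 + 0.981z + 0.026z^2.
Invertibility requires all roots to lie outside the unit circle, i.e. |z| > 1 for every root.
Set 1 + (0.981) z + (0.026) z^2 = 0, i.e. a z^2 + b z + c = 0 with a = 0.026, b = 0.981, c = 1.
Discriminant D = b^2 - 4ac = (0.981)^2 - 4*(0.026)*1 = 0.962361 - (0.104) = 0.858361.
D >= 0, so the roots are real: z = (-b +/- sqrt(D)) / (2a) = (-0.981 +/- 0.926478) / (0.052).
  z_1 = (-0.981 + 0.926478) / (0.052) = -1.0485,   |z_1| = 1.0485.
  z_2 = (-0.981 - 0.926478) / (0.052) = -36.6823,   |z_2| = 36.6823.
Moduli of all roots: 1.0485, 36.6823.
All moduli strictly greater than 1? Yes.
Verdict: Invertible.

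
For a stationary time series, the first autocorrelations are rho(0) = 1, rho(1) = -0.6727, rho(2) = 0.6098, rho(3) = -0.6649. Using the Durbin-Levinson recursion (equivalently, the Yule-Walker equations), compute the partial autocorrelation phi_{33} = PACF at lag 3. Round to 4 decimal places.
\phi_{33} = -0.3569

The PACF at lag k is phi_{kk}, the last component of the solution
to the Yule-Walker system G_k phi = r_k where
  (G_k)_{ij} = rho(|i - j|), (r_k)_i = rho(i), i,j = 1..k.
Equivalently, Durbin-Levinson gives phi_{kk} iteratively:
  phi_{11} = rho(1)
  phi_{kk} = [rho(k) - sum_{j=1..k-1} phi_{k-1,j} rho(k-j)]
            / [1 - sum_{j=1..k-1} phi_{k-1,j} rho(j)],
  phi_{k,j} = phi_{k-1,j} - phi_{kk} phi_{k-1,k-j},  j = 1..k-1.
Step k = 1:
  phi_11 = rho(1) = -0.6727.
Step k = 2:
  phi_22 = [rho(2) - phi_11 rho(1)] / [1 - phi_11 rho(1)] = [0.6098 - (-0.6727)(-0.6727)] / [1 - (-0.6727)(-0.6727)]
         = 0.15727471 / 0.54747471 = 0.287273.
  Update: phi_21 = phi_11 - phi_22 phi_11 = -0.6727 - (0.287273)(-0.6727) = -0.479451.
Step k = 3:
  phi_33 = [rho(3) - phi_21 rho(2) - phi_22 rho(1)] / [1 - phi_21 rho(1) - phi_22 rho(2)]
    numerator   = -0.6649 - (-0.479451)(0.6098) - (0.287273)(-0.6727) = -0.17928195
    denominator = 1 - (-0.479451)(-0.6727) - (0.287273)(0.6098) = 0.50229393
  phi_33 = -0.17928195 / 0.50229393 = -0.3569.
Therefore phi_{33} = -0.3569.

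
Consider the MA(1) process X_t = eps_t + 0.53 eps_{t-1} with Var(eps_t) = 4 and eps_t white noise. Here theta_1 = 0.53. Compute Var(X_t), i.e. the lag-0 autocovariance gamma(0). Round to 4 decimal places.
\gamma(0) = 5.1236

For an MA(q) process X_t = eps_t + sum_i theta_i eps_{t-i} with
Var(eps_t) = sigma^2, the variance is
  gamma(0) = sigma^2 * (1 + sum_i theta_i^2).
  sum_i theta_i^2 = (0.53)^2 = 0.2809.
  gamma(0) = 4 * (1 + 0.2809) = 4 * 1.2809 = 5.1236.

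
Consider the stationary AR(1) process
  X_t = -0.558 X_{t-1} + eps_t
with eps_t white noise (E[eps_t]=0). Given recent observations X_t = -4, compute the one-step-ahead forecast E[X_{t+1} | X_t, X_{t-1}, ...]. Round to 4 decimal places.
E[X_{t+1} \mid \mathcal F_t] = 2.2320

For an AR(p) model X_t = c + sum_i phi_i X_{t-i} + eps_t, the
one-step-ahead conditional mean is
  E[X_{t+1} | X_t, ...] = c + sum_i phi_i X_{t+1-i}.
Substitute known values:
  E[X_{t+1} | ...] = (-0.558) * (-4)
                   = 2.2320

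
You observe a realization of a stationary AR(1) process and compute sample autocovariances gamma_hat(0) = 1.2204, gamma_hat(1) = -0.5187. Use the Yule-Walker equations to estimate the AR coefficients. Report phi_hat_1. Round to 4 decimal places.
\hat\phi_{1} = -0.4250

The Yule-Walker equations for an AR(p) process read, in matrix form,
  Gamma_p phi = r_p,   with   (Gamma_p)_{ij} = gamma(|i - j|),
                       (r_p)_i = gamma(i),   i,j = 1..p.
Substitute the sample gammas (Toeplitz matrix and right-hand side of size 1):
  Gamma_p = [[1.2204]]
  r_p     = [-0.5187]
With p = 1 this is the single equation gamma(0) phi_1 = gamma(1):
  phi_hat_1 = gamma(1) / gamma(0) = -0.5187 / 1.2204 = -0.4250.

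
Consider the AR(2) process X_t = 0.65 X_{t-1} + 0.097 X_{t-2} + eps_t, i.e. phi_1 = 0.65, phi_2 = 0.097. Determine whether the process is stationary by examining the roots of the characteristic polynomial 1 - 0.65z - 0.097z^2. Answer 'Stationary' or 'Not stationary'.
\text{Stationary}

The AR(p) characteristic polynomial is P(z) = 1 - 0.65z - 0.097z^2.
Stationarity requires all roots to lie outside the unit circle, i.e. |z| > 1 for every root.
Set 1 + (-0.65) z + (-0.097) z^2 = 0, i.e. a z^2 + b z + c = 0 with a = -0.097, b = -0.65, c = 1.
Discriminant D = b^2 - 4ac = (-0.65)^2 - 4*(-0.097)*1 = 0.4225 - (-0.388) = 0.8105.
D >= 0, so the roots are real: z = (-b +/- sqrt(D)) / (2a) = (0.65 +/- 0.900278) / (-0.194).
  z_1 = (0.65 + 0.900278) / (-0.194) = -7.9911,   |z_1| = 7.9911.
  z_2 = (0.65 - 0.900278) / (-0.194) = 1.2901,   |z_2| = 1.2901.
Moduli of all roots: 7.9911, 1.2901.
All moduli strictly greater than 1? Yes.
Verdict: Stationary.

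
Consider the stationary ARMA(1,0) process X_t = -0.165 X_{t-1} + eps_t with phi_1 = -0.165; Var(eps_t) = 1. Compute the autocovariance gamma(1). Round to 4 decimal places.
\gamma(1) = -0.1696

Multiply the model equation by X_{t-k} and take expectations. With theta_0 = psi_0 = 1 and psi_j the MA(infinity) weights, this gives
  gamma(k) - sum_i phi_i gamma(k-i) = c_k,
  c_k = sigma^2 * sum_{j=k..q} theta_j psi_{j-k}   (c_k = 0 for k > q),
using gamma(-m) = gamma(m).
Pure AR (q = 0): c_0 = sigma^2 = 1, c_k = 0 for k >= 1.
Equations for k = 0 and k = 1 (AR order 1):
  gamma(0) = phi_1 gamma(1) + c_0
  gamma(1) = phi_1 gamma(0) + c_1
Substituting the second into the first: gamma(0) (1 - phi_1^2) = c_0 + phi_1 c_1, so
  gamma(0) = c_0 / (1 - phi_1^2) = 1 / (1 - (-0.165)^2) = 1 / 0.972775 = 1.027987.
  gamma(1) = phi_1 gamma(0) = (-0.165)(1.027987) = -0.169618.
Therefore gamma(1) = -0.1696 (to 4 decimal places).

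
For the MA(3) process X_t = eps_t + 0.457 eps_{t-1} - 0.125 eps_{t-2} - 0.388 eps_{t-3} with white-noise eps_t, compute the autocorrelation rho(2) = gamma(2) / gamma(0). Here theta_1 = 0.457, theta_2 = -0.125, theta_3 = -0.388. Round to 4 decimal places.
\rho(2) = -0.2199

For an MA(q) process with theta_0 = 1, the autocovariance is
  gamma(k) = sigma^2 * sum_{i=0..q-k} theta_i * theta_{i+k},
and rho(k) = gamma(k) / gamma(0). Sigma^2 cancels.
  numerator   = (1)*(-0.125) + (0.457)*(-0.388) = -0.302316.
  denominator = (1)^2 + (0.457)^2 + (-0.125)^2 + (-0.388)^2 = 1.375018.
  rho(2) = -0.302316 / 1.375018 = -0.2199.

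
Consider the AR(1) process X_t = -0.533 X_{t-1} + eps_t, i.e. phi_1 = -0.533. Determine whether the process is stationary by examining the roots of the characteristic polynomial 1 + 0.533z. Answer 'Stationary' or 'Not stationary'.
\text{Stationary}

The AR(p) characteristic polynomial is P(z) = 1 + 0.533z.
Stationarity requires all roots to lie outside the unit circle, i.e. |z| > 1 for every root.
This is linear in z: 1 + (0.533) z = 0  =>  z = -1/(0.533) = -1.876173,  |z| = 1.876173.
Moduli of all roots: 1.8762.
All moduli strictly greater than 1? Yes.
Verdict: Stationary.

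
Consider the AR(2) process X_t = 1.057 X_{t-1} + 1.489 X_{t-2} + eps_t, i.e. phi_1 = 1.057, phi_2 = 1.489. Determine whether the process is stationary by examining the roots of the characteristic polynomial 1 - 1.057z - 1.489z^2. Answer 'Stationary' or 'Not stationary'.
\text{Not stationary}

The AR(p) characteristic polynomial is P(z) = 1 - 1.057z - 1.489z^2.
Stationarity requires all roots to lie outside the unit circle, i.e. |z| > 1 for every root.
Set 1 + (-1.057) z + (-1.489) z^2 = 0, i.e. a z^2 + b z + c = 0 with a = -1.489, b = -1.057, c = 1.
Discriminant D = b^2 - 4ac = (-1.057)^2 - 4*(-1.489)*1 = 1.117249 - (-5.956) = 7.073249.
D >= 0, so the roots are real: z = (-b +/- sqrt(D)) / (2a) = (1.057 +/- 2.659558) / (-2.978).
  z_1 = (1.057 + 2.659558) / (-2.978) = -1.248,   |z_1| = 1.248.
  z_2 = (1.057 - 2.659558) / (-2.978) = 0.5381,   |z_2| = 0.5381.
Moduli of all roots: 1.2480, 0.5381.
All moduli strictly greater than 1? No.
Verdict: Not stationary.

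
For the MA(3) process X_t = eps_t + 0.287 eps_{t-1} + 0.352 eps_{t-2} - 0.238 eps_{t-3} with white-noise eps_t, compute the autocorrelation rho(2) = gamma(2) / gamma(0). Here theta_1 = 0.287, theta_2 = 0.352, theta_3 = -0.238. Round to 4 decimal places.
\rho(2) = 0.2246

For an MA(q) process with theta_0 = 1, the autocovariance is
  gamma(k) = sigma^2 * sum_{i=0..q-k} theta_i * theta_{i+k},
and rho(k) = gamma(k) / gamma(0). Sigma^2 cancels.
  numerator   = (1)*(0.352) + (0.287)*(-0.238) = 0.283694.
  denominator = (1)^2 + (0.287)^2 + (0.352)^2 + (-0.238)^2 = 1.262917.
  rho(2) = 0.283694 / 1.262917 = 0.2246.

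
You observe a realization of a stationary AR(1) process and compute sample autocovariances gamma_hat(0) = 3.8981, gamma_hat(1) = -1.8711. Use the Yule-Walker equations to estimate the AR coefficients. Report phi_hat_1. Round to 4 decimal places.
\hat\phi_{1} = -0.4800

The Yule-Walker equations for an AR(p) process read, in matrix form,
  Gamma_p phi = r_p,   with   (Gamma_p)_{ij} = gamma(|i - j|),
                       (r_p)_i = gamma(i),   i,j = 1..p.
Substitute the sample gammas (Toeplitz matrix and right-hand side of size 1):
  Gamma_p = [[3.8981]]
  r_p     = [-1.8711]
With p = 1 this is the single equation gamma(0) phi_1 = gamma(1):
  phi_hat_1 = gamma(1) / gamma(0) = -1.8711 / 3.8981 = -0.4800.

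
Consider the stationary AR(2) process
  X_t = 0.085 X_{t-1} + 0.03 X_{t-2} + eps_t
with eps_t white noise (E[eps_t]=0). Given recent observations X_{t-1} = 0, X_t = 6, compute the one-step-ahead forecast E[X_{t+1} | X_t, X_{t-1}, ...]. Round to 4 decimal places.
E[X_{t+1} \mid \mathcal F_t] = 0.5100

For an AR(p) model X_t = c + sum_i phi_i X_{t-i} + eps_t, the
one-step-ahead conditional mean is
  E[X_{t+1} | X_t, ...] = c + sum_i phi_i X_{t+1-i}.
Substitute known values:
  E[X_{t+1} | ...] = (0.085) * (6) + (0.03) * (0)
                   = 0.5100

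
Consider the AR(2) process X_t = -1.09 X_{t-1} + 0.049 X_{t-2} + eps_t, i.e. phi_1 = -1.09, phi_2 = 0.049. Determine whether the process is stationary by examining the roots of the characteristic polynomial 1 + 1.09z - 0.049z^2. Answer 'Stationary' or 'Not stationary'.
\text{Not stationary}

The AR(p) characteristic polynomial is P(z) = 1 + 1.09z - 0.049z^2.
Stationarity requires all roots to lie outside the unit circle, i.e. |z| > 1 for every root.
Set 1 + (1.09) z + (-0.049) z^2 = 0, i.e. a z^2 + b z + c = 0 with a = -0.049, b = 1.09, c = 1.
Discriminant D = b^2 - 4ac = (1.09)^2 - 4*(-0.049)*1 = 1.1881 - (-0.196) = 1.3841.
D >= 0, so the roots are real: z = (-b +/- sqrt(D)) / (2a) = (-1.09 +/- 1.176478) / (-0.098).
  z_1 = (-1.09 + 1.176478) / (-0.098) = -0.8824,   |z_1| = 0.8824.
  z_2 = (-1.09 - 1.176478) / (-0.098) = 23.1273,   |z_2| = 23.1273.
Moduli of all roots: 0.8824, 23.1273.
All moduli strictly greater than 1? No.
Verdict: Not stationary.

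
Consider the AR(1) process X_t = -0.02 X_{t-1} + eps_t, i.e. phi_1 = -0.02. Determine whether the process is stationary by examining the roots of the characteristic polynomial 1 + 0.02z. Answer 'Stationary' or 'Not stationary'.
\text{Stationary}

The AR(p) characteristic polynomial is P(z) = 1 + 0.02z.
Stationarity requires all roots to lie outside the unit circle, i.e. |z| > 1 for every root.
This is linear in z: 1 + (0.02) z = 0  =>  z = -1/(0.02) = -50,  |z| = 50.
Moduli of all roots: 50.0000.
All moduli strictly greater than 1? Yes.
Verdict: Stationary.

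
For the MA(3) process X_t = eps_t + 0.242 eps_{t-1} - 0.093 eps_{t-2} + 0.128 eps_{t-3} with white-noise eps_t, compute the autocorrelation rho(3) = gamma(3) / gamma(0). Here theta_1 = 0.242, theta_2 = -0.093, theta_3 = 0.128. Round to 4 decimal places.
\rho(3) = 0.1181

For an MA(q) process with theta_0 = 1, the autocovariance is
  gamma(k) = sigma^2 * sum_{i=0..q-k} theta_i * theta_{i+k},
and rho(k) = gamma(k) / gamma(0). Sigma^2 cancels.
  numerator   = (1)*(0.128) = 0.128.
  denominator = (1)^2 + (0.242)^2 + (-0.093)^2 + (0.128)^2 = 1.083597.
  rho(3) = 0.128 / 1.083597 = 0.1181.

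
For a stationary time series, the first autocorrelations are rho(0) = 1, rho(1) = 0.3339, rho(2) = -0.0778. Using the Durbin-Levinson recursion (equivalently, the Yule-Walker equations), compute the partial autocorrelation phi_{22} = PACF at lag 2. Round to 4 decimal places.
\phi_{22} = -0.2130

The PACF at lag k is phi_{kk}, the last component of the solution
to the Yule-Walker system G_k phi = r_k where
  (G_k)_{ij} = rho(|i - j|), (r_k)_i = rho(i), i,j = 1..k.
Equivalently, Durbin-Levinson gives phi_{kk} iteratively:
  phi_{11} = rho(1)
  phi_{kk} = [rho(k) - sum_{j=1..k-1} phi_{k-1,j} rho(k-j)]
            / [1 - sum_{j=1..k-1} phi_{k-1,j} rho(j)],
  phi_{k,j} = phi_{k-1,j} - phi_{kk} phi_{k-1,k-j},  j = 1..k-1.
Step k = 1:
  phi_11 = rho(1) = 0.3339.
Step k = 2:
  phi_22 = [rho(2) - phi_11 rho(1)] / [1 - phi_11 rho(1)] = [-0.0778 - (0.3339)(0.3339)] / [1 - (0.3339)(0.3339)]
         = -0.18928921 / 0.88851079 = -0.213.
Therefore phi_{22} = -0.2130.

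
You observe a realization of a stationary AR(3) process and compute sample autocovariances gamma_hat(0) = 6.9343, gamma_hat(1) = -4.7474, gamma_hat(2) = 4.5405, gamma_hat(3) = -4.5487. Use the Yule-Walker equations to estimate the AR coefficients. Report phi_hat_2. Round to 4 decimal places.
\hat\phi_{2} = 0.2310

The Yule-Walker equations for an AR(p) process read, in matrix form,
  Gamma_p phi = r_p,   with   (Gamma_p)_{ij} = gamma(|i - j|),
                       (r_p)_i = gamma(i),   i,j = 1..p.
Substitute the sample gammas (Toeplitz matrix and right-hand side of size 3):
  Gamma_p = [[6.9343, -4.7474, 4.5405], [-4.7474, 6.9343, -4.7474], [4.5405, -4.7474, 6.9343]]
  r_p     = [-4.7474, 4.5405, -4.5487]
Written out (R1..R3):
  (R1) 6.9343 phi_1 - 4.7474 phi_2 + 4.5405 phi_3 = -4.7474
  (R2) -4.7474 phi_1 + 6.9343 phi_2 - 4.7474 phi_3 = 4.5405
  (R3) 4.5405 phi_1 - 4.7474 phi_2 + 6.9343 phi_3 = -4.5487
Gaussian elimination:
  R2 <- R2 - (-4.7474/6.9343) R1 = R2 - (-0.684626) R1:  3.684108 phi_2 - 1.638857 phi_3 = 1.290308
  R3 <- R3 - (4.5405/6.9343) R1 = R3 - (0.654789) R1:  -1.638857 phi_2 + 3.961233 phi_3 = -1.440157
  R3 <- R3 - (-1.638857/3.684108) R2 = R3 - (-0.444845) R2:  3.232195 phi_3 = -0.86617
Back-substitution:
  phi_hat_3 = -0.86617 / 3.232195 = -0.267982
  phi_hat_2 = (1.290308 - (-1.638857)(-0.267982)) / 3.684108 = 0.231026
  phi_hat_1 = (-4.7474 - (-4.7474)(0.231026) - (4.5405)(-0.267982)) / 6.9343 = -0.350988
So phi_hat = [-0.3510, 0.2310, -0.2680].
Therefore phi_hat_2 = 0.2310.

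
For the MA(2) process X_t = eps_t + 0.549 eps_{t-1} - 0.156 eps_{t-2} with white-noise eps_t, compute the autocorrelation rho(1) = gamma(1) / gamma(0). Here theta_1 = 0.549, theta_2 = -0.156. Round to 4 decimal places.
\rho(1) = 0.3495

For an MA(q) process with theta_0 = 1, the autocovariance is
  gamma(k) = sigma^2 * sum_{i=0..q-k} theta_i * theta_{i+k},
and rho(k) = gamma(k) / gamma(0). Sigma^2 cancels.
  numerator   = (1)*(0.549) + (0.549)*(-0.156) = 0.463356.
  denominator = (1)^2 + (0.549)^2 + (-0.156)^2 = 1.325737.
  rho(1) = 0.463356 / 1.325737 = 0.3495.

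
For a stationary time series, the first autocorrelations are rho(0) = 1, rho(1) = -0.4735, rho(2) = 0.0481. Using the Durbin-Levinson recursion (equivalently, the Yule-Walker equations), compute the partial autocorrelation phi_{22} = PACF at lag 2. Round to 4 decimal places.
\phi_{22} = -0.2270

The PACF at lag k is phi_{kk}, the last component of the solution
to the Yule-Walker system G_k phi = r_k where
  (G_k)_{ij} = rho(|i - j|), (r_k)_i = rho(i), i,j = 1..k.
Equivalently, Durbin-Levinson gives phi_{kk} iteratively:
  phi_{11} = rho(1)
  phi_{kk} = [rho(k) - sum_{j=1..k-1} phi_{k-1,j} rho(k-j)]
            / [1 - sum_{j=1..k-1} phi_{k-1,j} rho(j)],
  phi_{k,j} = phi_{k-1,j} - phi_{kk} phi_{k-1,k-j},  j = 1..k-1.
Step k = 1:
  phi_11 = rho(1) = -0.4735.
Step k = 2:
  phi_22 = [rho(2) - phi_11 rho(1)] / [1 - phi_11 rho(1)] = [0.0481 - (-0.4735)(-0.4735)] / [1 - (-0.4735)(-0.4735)]
         = -0.17610225 / 0.77579775 = -0.227.
Therefore phi_{22} = -0.2270.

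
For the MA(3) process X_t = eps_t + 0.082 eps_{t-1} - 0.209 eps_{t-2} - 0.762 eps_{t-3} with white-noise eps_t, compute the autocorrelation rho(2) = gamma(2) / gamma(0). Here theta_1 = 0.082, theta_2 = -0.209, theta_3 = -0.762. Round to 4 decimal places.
\rho(2) = -0.1664

For an MA(q) process with theta_0 = 1, the autocovariance is
  gamma(k) = sigma^2 * sum_{i=0..q-k} theta_i * theta_{i+k},
and rho(k) = gamma(k) / gamma(0). Sigma^2 cancels.
  numerator   = (1)*(-0.209) + (0.082)*(-0.762) = -0.271484.
  denominator = (1)^2 + (0.082)^2 + (-0.209)^2 + (-0.762)^2 = 1.631049.
  rho(2) = -0.271484 / 1.631049 = -0.1664.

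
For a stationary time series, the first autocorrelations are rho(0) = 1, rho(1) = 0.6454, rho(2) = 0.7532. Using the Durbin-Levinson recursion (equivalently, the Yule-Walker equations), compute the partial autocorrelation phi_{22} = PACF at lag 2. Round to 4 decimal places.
\phi_{22} = 0.5770

The PACF at lag k is phi_{kk}, the last component of the solution
to the Yule-Walker system G_k phi = r_k where
  (G_k)_{ij} = rho(|i - j|), (r_k)_i = rho(i), i,j = 1..k.
Equivalently, Durbin-Levinson gives phi_{kk} iteratively:
  phi_{11} = rho(1)
  phi_{kk} = [rho(k) - sum_{j=1..k-1} phi_{k-1,j} rho(k-j)]
            / [1 - sum_{j=1..k-1} phi_{k-1,j} rho(j)],
  phi_{k,j} = phi_{k-1,j} - phi_{kk} phi_{k-1,k-j},  j = 1..k-1.
Step k = 1:
  phi_11 = rho(1) = 0.6454.
Step k = 2:
  phi_22 = [rho(2) - phi_11 rho(1)] / [1 - phi_11 rho(1)] = [0.7532 - (0.6454)(0.6454)] / [1 - (0.6454)(0.6454)]
         = 0.33665884 / 0.58345884 = 0.577.
Therefore phi_{22} = 0.5770.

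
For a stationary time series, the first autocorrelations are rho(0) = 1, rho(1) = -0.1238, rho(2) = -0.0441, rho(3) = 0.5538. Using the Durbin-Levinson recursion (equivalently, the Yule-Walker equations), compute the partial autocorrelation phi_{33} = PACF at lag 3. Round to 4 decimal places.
\phi_{33} = 0.5510

The PACF at lag k is phi_{kk}, the last component of the solution
to the Yule-Walker system G_k phi = r_k where
  (G_k)_{ij} = rho(|i - j|), (r_k)_i = rho(i), i,j = 1..k.
Equivalently, Durbin-Levinson gives phi_{kk} iteratively:
  phi_{11} = rho(1)
  phi_{kk} = [rho(k) - sum_{j=1..k-1} phi_{k-1,j} rho(k-j)]
            / [1 - sum_{j=1..k-1} phi_{k-1,j} rho(j)],
  phi_{k,j} = phi_{k-1,j} - phi_{kk} phi_{k-1,k-j},  j = 1..k-1.
Step k = 1:
  phi_11 = rho(1) = -0.1238.
Step k = 2:
  phi_22 = [rho(2) - phi_11 rho(1)] / [1 - phi_11 rho(1)] = [-0.0441 - (-0.1238)(-0.1238)] / [1 - (-0.1238)(-0.1238)]
         = -0.05942644 / 0.98467356 = -0.060351.
  Update: phi_21 = phi_11 - phi_22 phi_11 = -0.1238 - (-0.060351)(-0.1238) = -0.131272.
Step k = 3:
  phi_33 = [rho(3) - phi_21 rho(2) - phi_22 rho(1)] / [1 - phi_21 rho(1) - phi_22 rho(2)]
    numerator   = 0.5538 - (-0.131272)(-0.0441) - (-0.060351)(-0.1238) = 0.54053942
    denominator = 1 - (-0.131272)(-0.1238) - (-0.060351)(-0.0441) = 0.98108709
  phi_33 = 0.54053942 / 0.98108709 = 0.551.
Therefore phi_{33} = 0.5510.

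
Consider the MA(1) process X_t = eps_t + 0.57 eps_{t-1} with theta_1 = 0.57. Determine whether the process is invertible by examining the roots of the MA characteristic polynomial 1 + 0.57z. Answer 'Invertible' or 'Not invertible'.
\text{Invertible}

The MA(q) characteristic polynomial is P(z) = 1 + 0.57z.
Invertibility requires all roots to lie outside the unit circle, i.e. |z| > 1 for every root.
This is linear in z: 1 + (0.57) z = 0  =>  z = -1/(0.57) = -1.754386,  |z| = 1.754386.
Moduli of all roots: 1.7544.
All moduli strictly greater than 1? Yes.
Verdict: Invertible.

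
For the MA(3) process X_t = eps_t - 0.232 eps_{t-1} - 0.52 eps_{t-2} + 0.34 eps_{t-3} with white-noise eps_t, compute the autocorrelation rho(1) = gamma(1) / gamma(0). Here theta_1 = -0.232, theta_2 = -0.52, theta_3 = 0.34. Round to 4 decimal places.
\rho(1) = -0.2001

For an MA(q) process with theta_0 = 1, the autocovariance is
  gamma(k) = sigma^2 * sum_{i=0..q-k} theta_i * theta_{i+k},
and rho(k) = gamma(k) / gamma(0). Sigma^2 cancels.
  numerator   = (1)*(-0.232) + (-0.232)*(-0.52) + (-0.52)*(0.34) = -0.28816.
  denominator = (1)^2 + (-0.232)^2 + (-0.52)^2 + (0.34)^2 = 1.439824.
  rho(1) = -0.28816 / 1.439824 = -0.2001.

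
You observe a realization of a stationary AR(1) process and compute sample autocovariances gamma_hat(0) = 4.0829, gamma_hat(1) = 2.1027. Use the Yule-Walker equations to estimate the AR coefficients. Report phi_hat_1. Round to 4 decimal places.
\hat\phi_{1} = 0.5150

The Yule-Walker equations for an AR(p) process read, in matrix form,
  Gamma_p phi = r_p,   with   (Gamma_p)_{ij} = gamma(|i - j|),
                       (r_p)_i = gamma(i),   i,j = 1..p.
Substitute the sample gammas (Toeplitz matrix and right-hand side of size 1):
  Gamma_p = [[4.0829]]
  r_p     = [2.1027]
With p = 1 this is the single equation gamma(0) phi_1 = gamma(1):
  phi_hat_1 = gamma(1) / gamma(0) = 2.1027 / 4.0829 = 0.5150.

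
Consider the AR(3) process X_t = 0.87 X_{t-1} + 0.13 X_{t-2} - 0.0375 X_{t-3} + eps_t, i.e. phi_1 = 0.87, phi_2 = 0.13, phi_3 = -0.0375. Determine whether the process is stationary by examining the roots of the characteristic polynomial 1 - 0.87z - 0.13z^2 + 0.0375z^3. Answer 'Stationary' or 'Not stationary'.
\text{Stationary}

The AR(p) characteristic polynomial is P(z) = 1 - 0.87z - 0.13z^2 + 0.0375z^3.
Stationarity requires all roots to lie outside the unit circle, i.e. |z| > 1 for every root.
Degree 3: look for a simple real root z0 first, then factor out (1 - z/z0) and solve the remaining quadratic.
Testing z0 = -4: P(-4) = 1 + (-0.87)(-4) + (-0.13)(-4)^2 + (0.0375)(-4)^3
  = 1 + (3.48) + (-2.08) + (-2.4) = 0.  So z_0 = -4 is a root, |z_0| = 4.
Divide out the factor (1 + 0.25 z) = (1 - z/z0) (since 1/z0 = -0.25):
  P(z) = (1 + 0.25 z)(1 + (-1.12) z + (0.15) z^2)
  [check: z-coef -1.12 - (-0.25) = -0.87; z^2-coef 0.15 - (-0.25)(-1.12) = -0.13; z^3-coef -(-0.25)(0.15) = 0.0375.]
Remaining roots from the quadratic factor 1 + (-1.12) z + (0.15) z^2:
  Set 1 + (-1.12) z + (0.15) z^2 = 0, i.e. a z^2 + b z + c = 0 with a = 0.15, b = -1.12, c = 1.
  Discriminant D = b^2 - 4ac = (-1.12)^2 - 4*(0.15)*1 = 1.2544 - (0.6) = 0.6544.
  D >= 0, so the roots are real: z = (-b +/- sqrt(D)) / (2a) = (1.12 +/- 0.80895) / (0.3).
    z_1 = (1.12 + 0.80895) / (0.3) = 6.4298,   |z_1| = 6.4298.
    z_2 = (1.12 - 0.80895) / (0.3) = 1.0368,   |z_2| = 1.0368.
Moduli of all roots: 4.0000, 6.4298, 1.0368.
All moduli strictly greater than 1? Yes.
Verdict: Stationary.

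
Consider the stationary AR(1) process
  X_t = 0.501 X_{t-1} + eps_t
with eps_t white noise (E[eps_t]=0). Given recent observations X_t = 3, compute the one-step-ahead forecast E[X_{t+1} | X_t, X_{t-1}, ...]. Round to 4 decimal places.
E[X_{t+1} \mid \mathcal F_t] = 1.5030

For an AR(p) model X_t = c + sum_i phi_i X_{t-i} + eps_t, the
one-step-ahead conditional mean is
  E[X_{t+1} | X_t, ...] = c + sum_i phi_i X_{t+1-i}.
Substitute known values:
  E[X_{t+1} | ...] = (0.501) * (3)
                   = 1.5030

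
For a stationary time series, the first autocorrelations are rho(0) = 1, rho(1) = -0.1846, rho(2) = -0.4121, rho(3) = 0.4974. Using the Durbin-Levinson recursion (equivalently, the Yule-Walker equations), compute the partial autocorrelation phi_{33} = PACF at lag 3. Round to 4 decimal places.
\phi_{33} = 0.3960

The PACF at lag k is phi_{kk}, the last component of the solution
to the Yule-Walker system G_k phi = r_k where
  (G_k)_{ij} = rho(|i - j|), (r_k)_i = rho(i), i,j = 1..k.
Equivalently, Durbin-Levinson gives phi_{kk} iteratively:
  phi_{11} = rho(1)
  phi_{kk} = [rho(k) - sum_{j=1..k-1} phi_{k-1,j} rho(k-j)]
            / [1 - sum_{j=1..k-1} phi_{k-1,j} rho(j)],
  phi_{k,j} = phi_{k-1,j} - phi_{kk} phi_{k-1,k-j},  j = 1..k-1.
Step k = 1:
  phi_11 = rho(1) = -0.1846.
Step k = 2:
  phi_22 = [rho(2) - phi_11 rho(1)] / [1 - phi_11 rho(1)] = [-0.4121 - (-0.1846)(-0.1846)] / [1 - (-0.1846)(-0.1846)]
         = -0.44617716 / 0.96592284 = -0.461918.
  Update: phi_21 = phi_11 - phi_22 phi_11 = -0.1846 - (-0.461918)(-0.1846) = -0.26987.
Step k = 3:
  phi_33 = [rho(3) - phi_21 rho(2) - phi_22 rho(1)] / [1 - phi_21 rho(1) - phi_22 rho(2)]
    numerator   = 0.4974 - (-0.26987)(-0.4121) - (-0.461918)(-0.1846) = 0.30091648
    denominator = 1 - (-0.26987)(-0.1846) - (-0.461918)(-0.4121) = 0.75982557
  phi_33 = 0.30091648 / 0.75982557 = 0.396.
Therefore phi_{33} = 0.3960.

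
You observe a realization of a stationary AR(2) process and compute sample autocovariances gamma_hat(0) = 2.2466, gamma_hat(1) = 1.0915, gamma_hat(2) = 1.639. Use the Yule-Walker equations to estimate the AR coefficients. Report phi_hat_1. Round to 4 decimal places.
\hat\phi_{1} = 0.1720

The Yule-Walker equations for an AR(p) process read, in matrix form,
  Gamma_p phi = r_p,   with   (Gamma_p)_{ij} = gamma(|i - j|),
                       (r_p)_i = gamma(i),   i,j = 1..p.
Substitute the sample gammas (Toeplitz matrix and right-hand side of size 2):
  Gamma_p = [[2.2466, 1.0915], [1.0915, 2.2466]]
  r_p     = [1.0915, 1.639]
Written out:
  2.2466 phi_1 + 1.0915 phi_2 = 1.0915
  1.0915 phi_1 + 2.2466 phi_2 = 1.639
Solve by Cramer's rule:
  det = gamma(0)^2 - gamma(1)^2 = (2.2466)^2 - (1.0915)^2 = 5.04721156 - 1.19137225 = 3.85583931
  phi_hat_1 = [gamma(1) gamma(0) - gamma(1) gamma(2)] / det = [(1.0915)(2.2466) - (1.0915)(1.639)] / 3.85583931 = 0.6631954 / 3.85583931 = 0.172
  phi_hat_2 = [gamma(0) gamma(2) - gamma(1)^2] / det = [(2.2466)(1.639) - (1.0915)^2] / 3.85583931 = 2.49080515 / 3.85583931 = 0.646
So phi_hat = [0.1720, 0.6460].
Therefore phi_hat_1 = 0.1720.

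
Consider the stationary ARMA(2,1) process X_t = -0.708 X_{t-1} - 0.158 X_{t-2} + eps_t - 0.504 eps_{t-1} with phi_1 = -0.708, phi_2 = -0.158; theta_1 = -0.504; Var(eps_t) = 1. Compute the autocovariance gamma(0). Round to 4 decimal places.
\gamma(0) = 3.0633

Multiply the model equation by X_{t-k} and take expectations. With theta_0 = psi_0 = 1 and psi_j the MA(infinity) weights, this gives
  gamma(k) - sum_i phi_i gamma(k-i) = c_k,
  c_k = sigma^2 * sum_{j=k..q} theta_j psi_{j-k}   (c_k = 0 for k > q),
using gamma(-m) = gamma(m).
psi-weights needed (psi_j = theta_j + sum_i phi_i psi_{j-i}):
  psi_1 = theta_1 + phi_1 = -0.504 + (-0.708) = -1.212
Right-hand sides:
  c_0 = sigma^2 (1 + theta_1 psi_1) = 1 * (1 + (-0.504)(-1.212)) = 1 * 1.610848 = 1.610848
  c_1 = sigma^2 theta_1 = 1 * (-0.504) = -0.504
  c_2 = 0
Equations for k = 0, 1, 2 (AR order 2, c_2 = 0):
  (E0) gamma(0) = phi_1 gamma(1) + phi_2 gamma(2) + c_0
  (E1) gamma(1) = phi_1 gamma(0) + phi_2 gamma(1) + c_1
  (E2) gamma(2) = phi_1 gamma(1) + phi_2 gamma(0)
From (E1): gamma(1) = A gamma(0) + B with
  A = phi_1 / (1 - phi_2) = -0.708 / 1.158 = -0.611399,   B = c_1 / (1 - phi_2) = -0.504 / 1.158 = -0.435233.
Insert (E2) into (E0): gamma(0) (1 - phi_2^2) = phi_1 (1 + phi_2) gamma(1) + c_0.
  phi_1 (1 + phi_2) = (-0.708)(0.842) = -0.596136,   1 - phi_2^2 = 0.975036.
Replace gamma(1) by A gamma(0) + B and collect gamma(0):
  gamma(0) [0.975036 - (-0.596136)(-0.611399)] = (-0.596136)(-0.435233) + 1.610848
  gamma(0) * 0.610559 = 1.870306
  gamma(0) = 1.870306 / 0.610559 = 3.063268.
Therefore gamma(0) = 3.0633 (to 4 decimal places).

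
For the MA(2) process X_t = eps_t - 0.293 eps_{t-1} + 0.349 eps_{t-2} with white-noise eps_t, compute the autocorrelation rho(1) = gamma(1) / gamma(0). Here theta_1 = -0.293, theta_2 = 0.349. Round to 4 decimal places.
\rho(1) = -0.3273

For an MA(q) process with theta_0 = 1, the autocovariance is
  gamma(k) = sigma^2 * sum_{i=0..q-k} theta_i * theta_{i+k},
and rho(k) = gamma(k) / gamma(0). Sigma^2 cancels.
  numerator   = (1)*(-0.293) + (-0.293)*(0.349) = -0.395257.
  denominator = (1)^2 + (-0.293)^2 + (0.349)^2 = 1.20765.
  rho(1) = -0.395257 / 1.20765 = -0.3273.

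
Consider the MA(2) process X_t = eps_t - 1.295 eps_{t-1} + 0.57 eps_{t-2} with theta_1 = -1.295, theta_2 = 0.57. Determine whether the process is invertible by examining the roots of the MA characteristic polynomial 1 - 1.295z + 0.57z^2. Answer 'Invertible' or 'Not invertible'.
\text{Invertible}

The MA(q) characteristic polynomial is P(z) = 1 - 1.295z + 0.57z^2.
Invertibility requires all roots to lie outside the unit circle, i.e. |z| > 1 for every root.
Set 1 + (-1.295) z + (0.57) z^2 = 0, i.e. a z^2 + b z + c = 0 with a = 0.57, b = -1.295, c = 1.
Discriminant D = b^2 - 4ac = (-1.295)^2 - 4*(0.57)*1 = 1.677025 - (2.28) = -0.602975.
D < 0, so the roots are the complex-conjugate pair z = (-b +/- i sqrt(-D)) / (2a) = 1.136 +/- 0.6812i.
For a conjugate pair |z|^2 = z * conj(z) = (product of roots) = c/a = 1/(0.57) = 1.754386, so |z| = sqrt(1.754386) = 1.3245 for both roots.
Moduli of all roots: 1.3245, 1.3245.
All moduli strictly greater than 1? Yes.
Verdict: Invertible.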